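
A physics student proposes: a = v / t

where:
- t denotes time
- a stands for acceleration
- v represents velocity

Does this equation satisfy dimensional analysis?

Yes

t (time) has dimensions [T].
a (acceleration) has dimensions [L T^-2].
v (velocity) has dimensions [L T^-1].

Left side: [L T^-2]
Right side: [L T^-2]

Both sides have the same dimensions, so the equation is dimensionally consistent.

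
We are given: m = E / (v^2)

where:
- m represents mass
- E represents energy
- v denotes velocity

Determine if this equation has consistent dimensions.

Yes

m (mass) has dimensions [M].
E (energy) has dimensions [L^2 M T^-2].
v (velocity) has dimensions [L T^-1].

Left side: [M]
Right side: [M]

Both sides have the same dimensions, so the equation is dimensionally consistent.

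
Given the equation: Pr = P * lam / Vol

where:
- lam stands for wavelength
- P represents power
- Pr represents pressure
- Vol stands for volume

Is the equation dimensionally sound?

No

lam (wavelength) has dimensions [L].
P (power) has dimensions [L^2 M T^-3].
Pr (pressure) has dimensions [L^-1 M T^-2].
Vol (volume) has dimensions [L^3].

Left side: [L^-1 M T^-2]
Right side: [M T^-3]

The two sides have different dimensions, so the equation is NOT dimensionally consistent.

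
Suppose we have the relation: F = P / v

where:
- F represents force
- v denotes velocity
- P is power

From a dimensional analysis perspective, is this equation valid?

Yes

F (force) has dimensions [L M T^-2].
v (velocity) has dimensions [L T^-1].
P (power) has dimensions [L^2 M T^-3].

Left side: [L M T^-2]
Right side: [L M T^-2]

Both sides have the same dimensions, so the equation is dimensionally consistent.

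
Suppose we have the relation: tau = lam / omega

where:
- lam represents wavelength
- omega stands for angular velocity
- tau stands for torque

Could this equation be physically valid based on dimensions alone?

No

lam (wavelength) has dimensions [L].
omega (angular velocity) has dimensions [T^-1].
tau (torque) has dimensions [L^2 M T^-2].

Left side: [L^2 M T^-2]
Right side: [L T]

The two sides have different dimensions, so the equation is NOT dimensionally consistent.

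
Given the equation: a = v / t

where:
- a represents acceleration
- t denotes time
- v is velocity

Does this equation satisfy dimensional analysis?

Yes

a (acceleration) has dimensions [L T^-2].
t (time) has dimensions [T].
v (velocity) has dimensions [L T^-1].

Left side: [L T^-2]
Right side: [L T^-2]

Both sides have the same dimensions, so the equation is dimensionally consistent.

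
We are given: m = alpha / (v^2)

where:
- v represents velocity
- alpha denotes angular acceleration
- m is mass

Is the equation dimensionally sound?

No

v (velocity) has dimensions [L T^-1].
alpha (angular acceleration) has dimensions [T^-2].
m (mass) has dimensions [M].

Left side: [M]
Right side: [L^-2]

The two sides have different dimensions, so the equation is NOT dimensionally consistent.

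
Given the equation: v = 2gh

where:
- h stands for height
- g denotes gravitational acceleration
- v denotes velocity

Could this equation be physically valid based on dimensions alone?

No

h (height) has dimensions [L].
g (gravitational acceleration) has dimensions [L T^-2].
v (velocity) has dimensions [L T^-1].

Left side: [L T^-1]
Right side: [L^2 T^-2]

The two sides have different dimensions, so the equation is NOT dimensionally consistent.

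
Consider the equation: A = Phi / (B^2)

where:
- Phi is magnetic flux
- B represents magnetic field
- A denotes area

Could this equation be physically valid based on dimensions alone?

No

Phi (magnetic flux) has dimensions [I^-1 L^2 M T^-2].
B (magnetic field) has dimensions [I^-1 M T^-2].
A (area) has dimensions [L^2].

Left side: [L^2]
Right side: [I L^2 M^-1 T^2]

The two sides have different dimensions, so the equation is NOT dimensionally consistent.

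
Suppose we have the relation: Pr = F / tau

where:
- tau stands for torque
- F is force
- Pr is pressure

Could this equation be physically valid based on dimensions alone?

No

tau (torque) has dimensions [L^2 M T^-2].
F (force) has dimensions [L M T^-2].
Pr (pressure) has dimensions [L^-1 M T^-2].

Left side: [L^-1 M T^-2]
Right side: [L^-1]

The two sides have different dimensions, so the equation is NOT dimensionally consistent.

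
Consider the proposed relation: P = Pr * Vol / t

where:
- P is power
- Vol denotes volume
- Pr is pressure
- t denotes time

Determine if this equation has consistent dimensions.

Yes

P (power) has dimensions [L^2 M T^-3].
Vol (volume) has dimensions [L^3].
Pr (pressure) has dimensions [L^-1 M T^-2].
t (time) has dimensions [T].

Left side: [L^2 M T^-3]
Right side: [L^2 M T^-3]

Both sides have the same dimensions, so the equation is dimensionally consistent.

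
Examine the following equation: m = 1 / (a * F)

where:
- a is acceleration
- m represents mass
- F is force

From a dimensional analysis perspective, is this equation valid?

No

a (acceleration) has dimensions [L T^-2].
m (mass) has dimensions [M].
F (force) has dimensions [L M T^-2].

Left side: [M]
Right side: [L^-2 M^-1 T^4]

The two sides have different dimensions, so the equation is NOT dimensionally consistent.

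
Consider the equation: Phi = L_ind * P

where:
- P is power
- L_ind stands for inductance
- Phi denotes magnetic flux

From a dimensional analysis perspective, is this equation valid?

No

P (power) has dimensions [L^2 M T^-3].
L_ind (inductance) has dimensions [I^-2 L^2 M T^-2].
Phi (magnetic flux) has dimensions [I^-1 L^2 M T^-2].

Left side: [I^-1 L^2 M T^-2]
Right side: [I^-2 L^4 M^2 T^-5]

The two sides have different dimensions, so the equation is NOT dimensionally consistent.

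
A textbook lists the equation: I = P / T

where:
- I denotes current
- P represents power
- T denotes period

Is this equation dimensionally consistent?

No

I (current) has dimensions [I].
P (power) has dimensions [L^2 M T^-3].
T (period) has dimensions [T].

Left side: [I]
Right side: [L^2 M T^-4]

The two sides have different dimensions, so the equation is NOT dimensionally consistent.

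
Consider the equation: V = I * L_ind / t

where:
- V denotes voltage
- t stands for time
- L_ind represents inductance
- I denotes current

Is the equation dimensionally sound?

Yes

V (voltage) has dimensions [I^-1 L^2 M T^-3].
t (time) has dimensions [T].
L_ind (inductance) has dimensions [I^-2 L^2 M T^-2].
I (current) has dimensions [I].

Left side: [I^-1 L^2 M T^-3]
Right side: [I^-1 L^2 M T^-3]

Both sides have the same dimensions, so the equation is dimensionally consistent.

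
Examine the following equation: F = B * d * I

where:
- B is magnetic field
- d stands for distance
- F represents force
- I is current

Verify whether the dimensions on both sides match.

Yes

B (magnetic field) has dimensions [I^-1 M T^-2].
d (distance) has dimensions [L].
F (force) has dimensions [L M T^-2].
I (current) has dimensions [I].

Left side: [L M T^-2]
Right side: [L M T^-2]

Both sides have the same dimensions, so the equation is dimensionally consistent.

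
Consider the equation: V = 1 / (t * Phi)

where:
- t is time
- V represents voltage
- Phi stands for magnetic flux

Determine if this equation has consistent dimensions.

No

t (time) has dimensions [T].
V (voltage) has dimensions [I^-1 L^2 M T^-3].
Phi (magnetic flux) has dimensions [I^-1 L^2 M T^-2].

Left side: [I^-1 L^2 M T^-3]
Right side: [I L^-2 M^-1 T]

The two sides have different dimensions, so the equation is NOT dimensionally consistent.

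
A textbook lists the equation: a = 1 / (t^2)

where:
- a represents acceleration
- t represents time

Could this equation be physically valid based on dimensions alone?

No

a (acceleration) has dimensions [L T^-2].
t (time) has dimensions [T].

Left side: [L T^-2]
Right side: [T^-2]

The two sides have different dimensions, so the equation is NOT dimensionally consistent.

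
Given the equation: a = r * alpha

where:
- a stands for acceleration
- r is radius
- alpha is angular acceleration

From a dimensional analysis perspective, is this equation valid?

Yes

a (acceleration) has dimensions [L T^-2].
r (radius) has dimensions [L].
alpha (angular acceleration) has dimensions [T^-2].

Left side: [L T^-2]
Right side: [L T^-2]

Both sides have the same dimensions, so the equation is dimensionally consistent.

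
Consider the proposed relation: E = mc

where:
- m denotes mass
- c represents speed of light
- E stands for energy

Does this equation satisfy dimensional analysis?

No

m (mass) has dimensions [M].
c (speed of light) has dimensions [L T^-1].
E (energy) has dimensions [L^2 M T^-2].

Left side: [L^2 M T^-2]
Right side: [L M T^-1]

The two sides have different dimensions, so the equation is NOT dimensionally consistent.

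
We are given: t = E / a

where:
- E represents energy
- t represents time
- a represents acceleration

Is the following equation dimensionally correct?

No

E (energy) has dimensions [L^2 M T^-2].
t (time) has dimensions [T].
a (acceleration) has dimensions [L T^-2].

Left side: [T]
Right side: [L M]

The two sides have different dimensions, so the equation is NOT dimensionally consistent.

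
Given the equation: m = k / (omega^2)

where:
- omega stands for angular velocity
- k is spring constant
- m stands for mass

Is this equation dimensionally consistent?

Yes

omega (angular velocity) has dimensions [T^-1].
k (spring constant) has dimensions [M T^-2].
m (mass) has dimensions [M].

Left side: [M]
Right side: [M]

Both sides have the same dimensions, so the equation is dimensionally consistent.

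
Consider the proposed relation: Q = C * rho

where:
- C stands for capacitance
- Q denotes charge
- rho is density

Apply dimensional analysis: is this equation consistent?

No

C (capacitance) has dimensions [I^2 L^-2 M^-1 T^4].
Q (charge) has dimensions [I T].
rho (density) has dimensions [L^-3 M].

Left side: [I T]
Right side: [I^2 L^-5 T^4]

The two sides have different dimensions, so the equation is NOT dimensionally consistent.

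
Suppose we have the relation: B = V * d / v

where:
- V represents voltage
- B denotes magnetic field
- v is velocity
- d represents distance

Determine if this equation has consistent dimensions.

No

V (voltage) has dimensions [I^-1 L^2 M T^-3].
B (magnetic field) has dimensions [I^-1 M T^-2].
v (velocity) has dimensions [L T^-1].
d (distance) has dimensions [L].

Left side: [I^-1 M T^-2]
Right side: [I^-1 L^2 M T^-2]

The two sides have different dimensions, so the equation is NOT dimensionally consistent.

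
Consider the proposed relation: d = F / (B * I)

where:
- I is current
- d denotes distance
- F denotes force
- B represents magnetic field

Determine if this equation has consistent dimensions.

Yes

I (current) has dimensions [I].
d (distance) has dimensions [L].
F (force) has dimensions [L M T^-2].
B (magnetic field) has dimensions [I^-1 M T^-2].

Left side: [L]
Right side: [L]

Both sides have the same dimensions, so the equation is dimensionally consistent.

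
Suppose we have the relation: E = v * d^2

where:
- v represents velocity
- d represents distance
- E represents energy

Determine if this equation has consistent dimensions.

No

v (velocity) has dimensions [L T^-1].
d (distance) has dimensions [L].
E (energy) has dimensions [L^2 M T^-2].

Left side: [L^2 M T^-2]
Right side: [L^3 T^-1]

The two sides have different dimensions, so the equation is NOT dimensionally consistent.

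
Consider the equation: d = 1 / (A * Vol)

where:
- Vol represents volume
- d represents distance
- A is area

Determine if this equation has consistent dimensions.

No

Vol (volume) has dimensions [L^3].
d (distance) has dimensions [L].
A (area) has dimensions [L^2].

Left side: [L]
Right side: [L^-5]

The two sides have different dimensions, so the equation is NOT dimensionally consistent.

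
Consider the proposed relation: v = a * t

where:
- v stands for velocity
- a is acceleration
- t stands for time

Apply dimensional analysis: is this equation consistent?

Yes

v (velocity) has dimensions [L T^-1].
a (acceleration) has dimensions [L T^-2].
t (time) has dimensions [T].

Left side: [L T^-1]
Right side: [L T^-1]

Both sides have the same dimensions, so the equation is dimensionally consistent.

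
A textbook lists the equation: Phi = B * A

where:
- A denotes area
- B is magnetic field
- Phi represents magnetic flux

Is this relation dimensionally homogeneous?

Yes

A (area) has dimensions [L^2].
B (magnetic field) has dimensions [I^-1 M T^-2].
Phi (magnetic flux) has dimensions [I^-1 L^2 M T^-2].

Left side: [I^-1 L^2 M T^-2]
Right side: [I^-1 L^2 M T^-2]

Both sides have the same dimensions, so the equation is dimensionally consistent.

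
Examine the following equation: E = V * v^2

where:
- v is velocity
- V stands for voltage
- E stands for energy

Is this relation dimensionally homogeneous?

No

v (velocity) has dimensions [L T^-1].
V (voltage) has dimensions [I^-1 L^2 M T^-3].
E (energy) has dimensions [L^2 M T^-2].

Left side: [L^2 M T^-2]
Right side: [I^-1 L^4 M T^-5]

The two sides have different dimensions, so the equation is NOT dimensionally consistent.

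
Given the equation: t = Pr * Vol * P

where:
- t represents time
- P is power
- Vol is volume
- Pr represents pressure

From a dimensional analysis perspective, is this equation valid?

No

t (time) has dimensions [T].
P (power) has dimensions [L^2 M T^-3].
Vol (volume) has dimensions [L^3].
Pr (pressure) has dimensions [L^-1 M T^-2].

Left side: [T]
Right side: [L^4 M^2 T^-5]

The two sides have different dimensions, so the equation is NOT dimensionally consistent.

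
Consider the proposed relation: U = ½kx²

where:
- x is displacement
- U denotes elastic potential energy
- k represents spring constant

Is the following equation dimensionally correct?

Yes

x (displacement) has dimensions [L].
U (elastic potential energy) has dimensions [L^2 M T^-2].
k (spring constant) has dimensions [M T^-2].

Left side: [L^2 M T^-2]
Right side: [L^2 M T^-2]

Both sides have the same dimensions, so the equation is dimensionally consistent.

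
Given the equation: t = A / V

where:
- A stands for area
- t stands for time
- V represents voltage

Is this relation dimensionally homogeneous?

No

A (area) has dimensions [L^2].
t (time) has dimensions [T].
V (voltage) has dimensions [I^-1 L^2 M T^-3].

Left side: [T]
Right side: [I M^-1 T^3]

The two sides have different dimensions, so the equation is NOT dimensionally consistent.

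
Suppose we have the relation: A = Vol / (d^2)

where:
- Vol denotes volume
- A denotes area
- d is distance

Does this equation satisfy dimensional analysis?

No

Vol (volume) has dimensions [L^3].
A (area) has dimensions [L^2].
d (distance) has dimensions [L].

Left side: [L^2]
Right side: [L]

The two sides have different dimensions, so the equation is NOT dimensionally consistent.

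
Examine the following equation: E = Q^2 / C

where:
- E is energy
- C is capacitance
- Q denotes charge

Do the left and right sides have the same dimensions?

Yes

E (energy) has dimensions [L^2 M T^-2].
C (capacitance) has dimensions [I^2 L^-2 M^-1 T^4].
Q (charge) has dimensions [I T].

Left side: [L^2 M T^-2]
Right side: [L^2 M T^-2]

Both sides have the same dimensions, so the equation is dimensionally consistent.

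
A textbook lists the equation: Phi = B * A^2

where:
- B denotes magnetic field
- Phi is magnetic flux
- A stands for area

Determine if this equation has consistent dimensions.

No

B (magnetic field) has dimensions [I^-1 M T^-2].
Phi (magnetic flux) has dimensions [I^-1 L^2 M T^-2].
A (area) has dimensions [L^2].

Left side: [I^-1 L^2 M T^-2]
Right side: [I^-1 L^4 M T^-2]

The two sides have different dimensions, so the equation is NOT dimensionally consistent.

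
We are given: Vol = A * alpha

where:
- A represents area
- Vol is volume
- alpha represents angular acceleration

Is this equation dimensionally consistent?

No

A (area) has dimensions [L^2].
Vol (volume) has dimensions [L^3].
alpha (angular acceleration) has dimensions [T^-2].

Left side: [L^3]
Right side: [L^2 T^-2]

The two sides have different dimensions, so the equation is NOT dimensionally consistent.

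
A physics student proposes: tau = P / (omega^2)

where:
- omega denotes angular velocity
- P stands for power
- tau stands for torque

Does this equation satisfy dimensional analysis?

No

omega (angular velocity) has dimensions [T^-1].
P (power) has dimensions [L^2 M T^-3].
tau (torque) has dimensions [L^2 M T^-2].

Left side: [L^2 M T^-2]
Right side: [L^2 M T^-1]

The two sides have different dimensions, so the equation is NOT dimensionally consistent.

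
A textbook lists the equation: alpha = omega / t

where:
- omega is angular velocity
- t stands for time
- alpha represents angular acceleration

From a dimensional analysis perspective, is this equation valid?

Yes

omega (angular velocity) has dimensions [T^-1].
t (time) has dimensions [T].
alpha (angular acceleration) has dimensions [T^-2].

Left side: [T^-2]
Right side: [T^-2]

Both sides have the same dimensions, so the equation is dimensionally consistent.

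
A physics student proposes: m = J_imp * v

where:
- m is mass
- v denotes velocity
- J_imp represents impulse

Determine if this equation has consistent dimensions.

No

m (mass) has dimensions [M].
v (velocity) has dimensions [L T^-1].
J_imp (impulse) has dimensions [L M T^-1].

Left side: [M]
Right side: [L^2 M T^-2]

The two sides have different dimensions, so the equation is NOT dimensionally consistent.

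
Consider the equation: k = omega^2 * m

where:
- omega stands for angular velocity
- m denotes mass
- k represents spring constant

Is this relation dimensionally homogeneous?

Yes

omega (angular velocity) has dimensions [T^-1].
m (mass) has dimensions [M].
k (spring constant) has dimensions [M T^-2].

Left side: [M T^-2]
Right side: [M T^-2]

Both sides have the same dimensions, so the equation is dimensionally consistent.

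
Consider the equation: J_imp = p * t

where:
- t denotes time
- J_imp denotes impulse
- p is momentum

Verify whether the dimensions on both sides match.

No

t (time) has dimensions [T].
J_imp (impulse) has dimensions [L M T^-1].
p (momentum) has dimensions [L M T^-1].

Left side: [L M T^-1]
Right side: [L M]

The two sides have different dimensions, so the equation is NOT dimensionally consistent.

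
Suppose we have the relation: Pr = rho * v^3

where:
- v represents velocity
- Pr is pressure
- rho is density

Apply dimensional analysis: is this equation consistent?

No

v (velocity) has dimensions [L T^-1].
Pr (pressure) has dimensions [L^-1 M T^-2].
rho (density) has dimensions [L^-3 M].

Left side: [L^-1 M T^-2]
Right side: [M T^-3]

The two sides have different dimensions, so the equation is NOT dimensionally consistent.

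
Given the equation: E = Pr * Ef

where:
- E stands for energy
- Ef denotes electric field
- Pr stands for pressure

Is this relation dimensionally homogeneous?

No

E (energy) has dimensions [L^2 M T^-2].
Ef (electric field) has dimensions [I^-1 L M T^-3].
Pr (pressure) has dimensions [L^-1 M T^-2].

Left side: [L^2 M T^-2]
Right side: [I^-1 M^2 T^-5]

The two sides have different dimensions, so the equation is NOT dimensionally consistent.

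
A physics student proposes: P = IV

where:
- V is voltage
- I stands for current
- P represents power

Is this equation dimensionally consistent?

Yes

V (voltage) has dimensions [I^-1 L^2 M T^-3].
I (current) has dimensions [I].
P (power) has dimensions [L^2 M T^-3].

Left side: [L^2 M T^-3]
Right side: [L^2 M T^-3]

Both sides have the same dimensions, so the equation is dimensionally consistent.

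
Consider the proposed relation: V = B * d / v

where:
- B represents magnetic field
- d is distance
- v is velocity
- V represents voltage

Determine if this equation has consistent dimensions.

No

B (magnetic field) has dimensions [I^-1 M T^-2].
d (distance) has dimensions [L].
v (velocity) has dimensions [L T^-1].
V (voltage) has dimensions [I^-1 L^2 M T^-3].

Left side: [I^-1 L^2 M T^-3]
Right side: [I^-1 M T^-1]

The two sides have different dimensions, so the equation is NOT dimensionally consistent.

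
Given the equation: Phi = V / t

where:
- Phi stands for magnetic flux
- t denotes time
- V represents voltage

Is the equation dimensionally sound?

No

Phi (magnetic flux) has dimensions [I^-1 L^2 M T^-2].
t (time) has dimensions [T].
V (voltage) has dimensions [I^-1 L^2 M T^-3].

Left side: [I^-1 L^2 M T^-2]
Right side: [I^-1 L^2 M T^-4]

The two sides have different dimensions, so the equation is NOT dimensionally consistent.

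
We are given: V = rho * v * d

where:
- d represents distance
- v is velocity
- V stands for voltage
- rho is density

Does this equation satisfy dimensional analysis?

No

d (distance) has dimensions [L].
v (velocity) has dimensions [L T^-1].
V (voltage) has dimensions [I^-1 L^2 M T^-3].
rho (density) has dimensions [L^-3 M].

Left side: [I^-1 L^2 M T^-3]
Right side: [L^-1 M T^-1]

The two sides have different dimensions, so the equation is NOT dimensionally consistent.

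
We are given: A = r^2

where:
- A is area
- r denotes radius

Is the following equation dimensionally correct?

Yes

A (area) has dimensions [L^2].
r (radius) has dimensions [L].

Left side: [L^2]
Right side: [L^2]

Both sides have the same dimensions, so the equation is dimensionally consistent.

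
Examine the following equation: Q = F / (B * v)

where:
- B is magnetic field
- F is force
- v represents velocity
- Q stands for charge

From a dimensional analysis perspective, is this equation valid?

Yes

B (magnetic field) has dimensions [I^-1 M T^-2].
F (force) has dimensions [L M T^-2].
v (velocity) has dimensions [L T^-1].
Q (charge) has dimensions [I T].

Left side: [I T]
Right side: [I T]

Both sides have the same dimensions, so the equation is dimensionally consistent.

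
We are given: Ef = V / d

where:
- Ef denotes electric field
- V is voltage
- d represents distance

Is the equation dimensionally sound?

Yes

Ef (electric field) has dimensions [I^-1 L M T^-3].
V (voltage) has dimensions [I^-1 L^2 M T^-3].
d (distance) has dimensions [L].

Left side: [I^-1 L M T^-3]
Right side: [I^-1 L M T^-3]

Both sides have the same dimensions, so the equation is dimensionally consistent.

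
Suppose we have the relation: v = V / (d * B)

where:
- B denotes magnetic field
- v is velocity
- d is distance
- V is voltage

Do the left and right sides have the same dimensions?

Yes

B (magnetic field) has dimensions [I^-1 M T^-2].
v (velocity) has dimensions [L T^-1].
d (distance) has dimensions [L].
V (voltage) has dimensions [I^-1 L^2 M T^-3].

Left side: [L T^-1]
Right side: [L T^-1]

Both sides have the same dimensions, so the equation is dimensionally consistent.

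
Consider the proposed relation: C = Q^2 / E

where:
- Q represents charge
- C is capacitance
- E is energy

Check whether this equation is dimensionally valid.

Yes

Q (charge) has dimensions [I T].
C (capacitance) has dimensions [I^2 L^-2 M^-1 T^4].
E (energy) has dimensions [L^2 M T^-2].

Left side: [I^2 L^-2 M^-1 T^4]
Right side: [I^2 L^-2 M^-1 T^4]

Both sides have the same dimensions, so the equation is dimensionally consistent.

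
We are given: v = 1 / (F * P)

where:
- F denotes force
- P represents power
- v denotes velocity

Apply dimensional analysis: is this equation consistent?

No

F (force) has dimensions [L M T^-2].
P (power) has dimensions [L^2 M T^-3].
v (velocity) has dimensions [L T^-1].

Left side: [L T^-1]
Right side: [L^-3 M^-2 T^5]

The two sides have different dimensions, so the equation is NOT dimensionally consistent.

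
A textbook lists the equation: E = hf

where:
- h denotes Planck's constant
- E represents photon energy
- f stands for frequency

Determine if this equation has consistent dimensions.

Yes

h (Planck's constant) has dimensions [L^2 M T^-1].
E (photon energy) has dimensions [L^2 M T^-2].
f (frequency) has dimensions [T^-1].

Left side: [L^2 M T^-2]
Right side: [L^2 M T^-2]

Both sides have the same dimensions, so the equation is dimensionally consistent.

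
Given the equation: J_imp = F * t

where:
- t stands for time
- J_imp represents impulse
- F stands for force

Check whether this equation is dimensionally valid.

Yes

t (time) has dimensions [T].
J_imp (impulse) has dimensions [L M T^-1].
F (force) has dimensions [L M T^-2].

Left side: [L M T^-1]
Right side: [L M T^-1]

Both sides have the same dimensions, so the equation is dimensionally consistent.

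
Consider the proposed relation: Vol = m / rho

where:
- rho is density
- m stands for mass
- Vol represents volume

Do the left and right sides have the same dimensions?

Yes

rho (density) has dimensions [L^-3 M].
m (mass) has dimensions [M].
Vol (volume) has dimensions [L^3].

Left side: [L^3]
Right side: [L^3]

Both sides have the same dimensions, so the equation is dimensionally consistent.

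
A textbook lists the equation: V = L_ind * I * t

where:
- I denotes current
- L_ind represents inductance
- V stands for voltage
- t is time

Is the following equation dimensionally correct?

No

I (current) has dimensions [I].
L_ind (inductance) has dimensions [I^-2 L^2 M T^-2].
V (voltage) has dimensions [I^-1 L^2 M T^-3].
t (time) has dimensions [T].

Left side: [I^-1 L^2 M T^-3]
Right side: [I^-1 L^2 M T^-1]

The two sides have different dimensions, so the equation is NOT dimensionally consistent.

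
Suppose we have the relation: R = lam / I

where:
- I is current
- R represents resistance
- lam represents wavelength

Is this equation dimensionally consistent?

No

I (current) has dimensions [I].
R (resistance) has dimensions [I^-2 L^2 M T^-3].
lam (wavelength) has dimensions [L].

Left side: [I^-2 L^2 M T^-3]
Right side: [I^-1 L]

The two sides have different dimensions, so the equation is NOT dimensionally consistent.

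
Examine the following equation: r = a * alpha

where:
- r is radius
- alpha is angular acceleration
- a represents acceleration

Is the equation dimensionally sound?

No

r (radius) has dimensions [L].
alpha (angular acceleration) has dimensions [T^-2].
a (acceleration) has dimensions [L T^-2].

Left side: [L]
Right side: [L T^-4]

The two sides have different dimensions, so the equation is NOT dimensionally consistent.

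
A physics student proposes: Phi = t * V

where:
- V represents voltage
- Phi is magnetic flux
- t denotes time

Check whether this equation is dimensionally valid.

Yes

V (voltage) has dimensions [I^-1 L^2 M T^-3].
Phi (magnetic flux) has dimensions [I^-1 L^2 M T^-2].
t (time) has dimensions [T].

Left side: [I^-1 L^2 M T^-2]
Right side: [I^-1 L^2 M T^-2]

Both sides have the same dimensions, so the equation is dimensionally consistent.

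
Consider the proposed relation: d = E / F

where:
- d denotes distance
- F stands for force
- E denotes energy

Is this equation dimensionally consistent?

Yes

d (distance) has dimensions [L].
F (force) has dimensions [L M T^-2].
E (energy) has dimensions [L^2 M T^-2].

Left side: [L]
Right side: [L]

Both sides have the same dimensions, so the equation is dimensionally consistent.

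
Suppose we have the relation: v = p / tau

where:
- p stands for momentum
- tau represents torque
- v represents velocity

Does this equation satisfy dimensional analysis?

No

p (momentum) has dimensions [L M T^-1].
tau (torque) has dimensions [L^2 M T^-2].
v (velocity) has dimensions [L T^-1].

Left side: [L T^-1]
Right side: [L^-1 T]

The two sides have different dimensions, so the equation is NOT dimensionally consistent.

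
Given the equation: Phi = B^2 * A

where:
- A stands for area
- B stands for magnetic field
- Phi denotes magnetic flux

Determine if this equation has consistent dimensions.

No

A (area) has dimensions [L^2].
B (magnetic field) has dimensions [I^-1 M T^-2].
Phi (magnetic flux) has dimensions [I^-1 L^2 M T^-2].

Left side: [I^-1 L^2 M T^-2]
Right side: [I^-2 L^2 M^2 T^-4]

The two sides have different dimensions, so the equation is NOT dimensionally consistent.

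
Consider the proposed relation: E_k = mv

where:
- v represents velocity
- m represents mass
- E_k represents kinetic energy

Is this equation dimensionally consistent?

No

v (velocity) has dimensions [L T^-1].
m (mass) has dimensions [M].
E_k (kinetic energy) has dimensions [L^2 M T^-2].

Left side: [L^2 M T^-2]
Right side: [L M T^-1]

The two sides have different dimensions, so the equation is NOT dimensionally consistent.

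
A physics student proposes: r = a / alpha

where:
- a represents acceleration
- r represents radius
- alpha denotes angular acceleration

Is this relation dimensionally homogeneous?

Yes

a (acceleration) has dimensions [L T^-2].
r (radius) has dimensions [L].
alpha (angular acceleration) has dimensions [T^-2].

Left side: [L]
Right side: [L]

Both sides have the same dimensions, so the equation is dimensionally consistent.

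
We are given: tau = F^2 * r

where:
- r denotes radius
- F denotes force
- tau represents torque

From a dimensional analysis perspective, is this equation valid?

No

r (radius) has dimensions [L].
F (force) has dimensions [L M T^-2].
tau (torque) has dimensions [L^2 M T^-2].

Left side: [L^2 M T^-2]
Right side: [L^3 M^2 T^-4]

The two sides have different dimensions, so the equation is NOT dimensionally consistent.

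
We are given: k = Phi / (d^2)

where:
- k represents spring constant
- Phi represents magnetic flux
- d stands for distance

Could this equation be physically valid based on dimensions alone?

No

k (spring constant) has dimensions [M T^-2].
Phi (magnetic flux) has dimensions [I^-1 L^2 M T^-2].
d (distance) has dimensions [L].

Left side: [M T^-2]
Right side: [I^-1 M T^-2]

The two sides have different dimensions, so the equation is NOT dimensionally consistent.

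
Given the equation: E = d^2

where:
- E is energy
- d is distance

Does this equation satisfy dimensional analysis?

No

E (energy) has dimensions [L^2 M T^-2].
d (distance) has dimensions [L].

Left side: [L^2 M T^-2]
Right side: [L^2]

The two sides have different dimensions, so the equation is NOT dimensionally consistent.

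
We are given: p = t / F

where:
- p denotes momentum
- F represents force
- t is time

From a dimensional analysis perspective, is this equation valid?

No

p (momentum) has dimensions [L M T^-1].
F (force) has dimensions [L M T^-2].
t (time) has dimensions [T].

Left side: [L M T^-1]
Right side: [L^-1 M^-1 T^3]

The two sides have different dimensions, so the equation is NOT dimensionally consistent.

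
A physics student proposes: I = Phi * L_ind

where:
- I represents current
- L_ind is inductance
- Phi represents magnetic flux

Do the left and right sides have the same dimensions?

No

I (current) has dimensions [I].
L_ind (inductance) has dimensions [I^-2 L^2 M T^-2].
Phi (magnetic flux) has dimensions [I^-1 L^2 M T^-2].

Left side: [I]
Right side: [I^-3 L^4 M^2 T^-4]

The two sides have different dimensions, so the equation is NOT dimensionally consistent.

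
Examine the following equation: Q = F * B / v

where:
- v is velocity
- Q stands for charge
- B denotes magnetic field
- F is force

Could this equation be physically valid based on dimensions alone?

No

v (velocity) has dimensions [L T^-1].
Q (charge) has dimensions [I T].
B (magnetic field) has dimensions [I^-1 M T^-2].
F (force) has dimensions [L M T^-2].

Left side: [I T]
Right side: [I^-1 M^2 T^-3]

The two sides have different dimensions, so the equation is NOT dimensionally consistent.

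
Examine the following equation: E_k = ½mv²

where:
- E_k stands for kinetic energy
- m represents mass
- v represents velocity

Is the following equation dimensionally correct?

Yes

E_k (kinetic energy) has dimensions [L^2 M T^-2].
m (mass) has dimensions [M].
v (velocity) has dimensions [L T^-1].

Left side: [L^2 M T^-2]
Right side: [L^2 M T^-2]

Both sides have the same dimensions, so the equation is dimensionally consistent.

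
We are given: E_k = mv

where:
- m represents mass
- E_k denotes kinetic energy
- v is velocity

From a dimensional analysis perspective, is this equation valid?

No

m (mass) has dimensions [M].
E_k (kinetic energy) has dimensions [L^2 M T^-2].
v (velocity) has dimensions [L T^-1].

Left side: [L^2 M T^-2]
Right side: [L M T^-1]

The two sides have different dimensions, so the equation is NOT dimensionally consistent.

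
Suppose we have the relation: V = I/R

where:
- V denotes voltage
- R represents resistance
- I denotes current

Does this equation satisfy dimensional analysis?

No

V (voltage) has dimensions [I^-1 L^2 M T^-3].
R (resistance) has dimensions [I^-2 L^2 M T^-3].
I (current) has dimensions [I].

Left side: [I^-1 L^2 M T^-3]
Right side: [I^3 L^-2 M^-1 T^3]

The two sides have different dimensions, so the equation is NOT dimensionally consistent.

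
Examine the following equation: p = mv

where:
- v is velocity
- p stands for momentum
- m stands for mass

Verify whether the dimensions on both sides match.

Yes

v (velocity) has dimensions [L T^-1].
p (momentum) has dimensions [L M T^-1].
m (mass) has dimensions [M].

Left side: [L M T^-1]
Right side: [L M T^-1]

Both sides have the same dimensions, so the equation is dimensionally consistent.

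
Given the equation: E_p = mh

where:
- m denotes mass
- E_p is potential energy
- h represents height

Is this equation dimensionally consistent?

No

m (mass) has dimensions [M].
E_p (potential energy) has dimensions [L^2 M T^-2].
h (height) has dimensions [L].

Left side: [L^2 M T^-2]
Right side: [L M]

The two sides have different dimensions, so the equation is NOT dimensionally consistent.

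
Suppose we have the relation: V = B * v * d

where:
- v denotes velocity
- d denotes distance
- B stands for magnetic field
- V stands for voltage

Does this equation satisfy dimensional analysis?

Yes

v (velocity) has dimensions [L T^-1].
d (distance) has dimensions [L].
B (magnetic field) has dimensions [I^-1 M T^-2].
V (voltage) has dimensions [I^-1 L^2 M T^-3].

Left side: [I^-1 L^2 M T^-3]
Right side: [I^-1 L^2 M T^-3]

Both sides have the same dimensions, so the equation is dimensionally consistent.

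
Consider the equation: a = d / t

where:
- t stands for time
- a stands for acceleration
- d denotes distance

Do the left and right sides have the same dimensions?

No

t (time) has dimensions [T].
a (acceleration) has dimensions [L T^-2].
d (distance) has dimensions [L].

Left side: [L T^-2]
Right side: [L T^-1]

The two sides have different dimensions, so the equation is NOT dimensionally consistent.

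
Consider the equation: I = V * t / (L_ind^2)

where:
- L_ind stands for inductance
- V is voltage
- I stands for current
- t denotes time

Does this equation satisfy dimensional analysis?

No

L_ind (inductance) has dimensions [I^-2 L^2 M T^-2].
V (voltage) has dimensions [I^-1 L^2 M T^-3].
I (current) has dimensions [I].
t (time) has dimensions [T].

Left side: [I]
Right side: [I^3 L^-2 M^-1 T^2]

The two sides have different dimensions, so the equation is NOT dimensionally consistent.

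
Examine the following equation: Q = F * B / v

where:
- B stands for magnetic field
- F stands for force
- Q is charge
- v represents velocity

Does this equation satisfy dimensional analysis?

No

B (magnetic field) has dimensions [I^-1 M T^-2].
F (force) has dimensions [L M T^-2].
Q (charge) has dimensions [I T].
v (velocity) has dimensions [L T^-1].

Left side: [I T]
Right side: [I^-1 M^2 T^-3]

The two sides have different dimensions, so the equation is NOT dimensionally consistent.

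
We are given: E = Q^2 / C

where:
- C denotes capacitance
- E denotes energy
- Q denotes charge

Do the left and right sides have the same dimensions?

Yes

C (capacitance) has dimensions [I^2 L^-2 M^-1 T^4].
E (energy) has dimensions [L^2 M T^-2].
Q (charge) has dimensions [I T].

Left side: [L^2 M T^-2]
Right side: [L^2 M T^-2]

Both sides have the same dimensions, so the equation is dimensionally consistent.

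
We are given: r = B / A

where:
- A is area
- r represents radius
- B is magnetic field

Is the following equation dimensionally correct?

No

A (area) has dimensions [L^2].
r (radius) has dimensions [L].
B (magnetic field) has dimensions [I^-1 M T^-2].

Left side: [L]
Right side: [I^-1 L^-2 M T^-2]

The two sides have different dimensions, so the equation is NOT dimensionally consistent.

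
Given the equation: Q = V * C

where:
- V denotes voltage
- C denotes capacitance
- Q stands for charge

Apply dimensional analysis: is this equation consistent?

Yes

V (voltage) has dimensions [I^-1 L^2 M T^-3].
C (capacitance) has dimensions [I^2 L^-2 M^-1 T^4].
Q (charge) has dimensions [I T].

Left side: [I T]
Right side: [I T]

Both sides have the same dimensions, so the equation is dimensionally consistent.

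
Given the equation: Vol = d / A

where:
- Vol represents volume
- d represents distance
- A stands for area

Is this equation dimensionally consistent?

No

Vol (volume) has dimensions [L^3].
d (distance) has dimensions [L].
A (area) has dimensions [L^2].

Left side: [L^3]
Right side: [L^-1]

The two sides have different dimensions, so the equation is NOT dimensionally consistent.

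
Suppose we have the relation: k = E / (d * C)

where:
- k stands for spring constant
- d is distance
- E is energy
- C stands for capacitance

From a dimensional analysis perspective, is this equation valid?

No

k (spring constant) has dimensions [M T^-2].
d (distance) has dimensions [L].
E (energy) has dimensions [L^2 M T^-2].
C (capacitance) has dimensions [I^2 L^-2 M^-1 T^4].

Left side: [M T^-2]
Right side: [I^-2 L^3 M^2 T^-6]

The two sides have different dimensions, so the equation is NOT dimensionally consistent.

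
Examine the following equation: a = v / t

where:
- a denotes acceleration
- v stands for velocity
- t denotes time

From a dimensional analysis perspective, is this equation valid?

Yes

a (acceleration) has dimensions [L T^-2].
v (velocity) has dimensions [L T^-1].
t (time) has dimensions [T].

Left side: [L T^-2]
Right side: [L T^-2]

Both sides have the same dimensions, so the equation is dimensionally consistent.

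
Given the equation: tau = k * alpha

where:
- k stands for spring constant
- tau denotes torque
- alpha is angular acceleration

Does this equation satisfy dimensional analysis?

No

k (spring constant) has dimensions [M T^-2].
tau (torque) has dimensions [L^2 M T^-2].
alpha (angular acceleration) has dimensions [T^-2].

Left side: [L^2 M T^-2]
Right side: [M T^-4]

The two sides have different dimensions, so the equation is NOT dimensionally consistent.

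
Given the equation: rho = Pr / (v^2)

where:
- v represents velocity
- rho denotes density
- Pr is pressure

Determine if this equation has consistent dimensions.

Yes

v (velocity) has dimensions [L T^-1].
rho (density) has dimensions [L^-3 M].
Pr (pressure) has dimensions [L^-1 M T^-2].

Left side: [L^-3 M]
Right side: [L^-3 M]

Both sides have the same dimensions, so the equation is dimensionally consistent.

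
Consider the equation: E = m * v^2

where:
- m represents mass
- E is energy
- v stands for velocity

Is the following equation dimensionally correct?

Yes

m (mass) has dimensions [M].
E (energy) has dimensions [L^2 M T^-2].
v (velocity) has dimensions [L T^-1].

Left side: [L^2 M T^-2]
Right side: [L^2 M T^-2]

Both sides have the same dimensions, so the equation is dimensionally consistent.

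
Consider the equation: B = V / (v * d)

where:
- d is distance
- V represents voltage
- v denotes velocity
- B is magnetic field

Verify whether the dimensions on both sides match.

Yes

d (distance) has dimensions [L].
V (voltage) has dimensions [I^-1 L^2 M T^-3].
v (velocity) has dimensions [L T^-1].
B (magnetic field) has dimensions [I^-1 M T^-2].

Left side: [I^-1 M T^-2]
Right side: [I^-1 M T^-2]

Both sides have the same dimensions, so the equation is dimensionally consistent.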